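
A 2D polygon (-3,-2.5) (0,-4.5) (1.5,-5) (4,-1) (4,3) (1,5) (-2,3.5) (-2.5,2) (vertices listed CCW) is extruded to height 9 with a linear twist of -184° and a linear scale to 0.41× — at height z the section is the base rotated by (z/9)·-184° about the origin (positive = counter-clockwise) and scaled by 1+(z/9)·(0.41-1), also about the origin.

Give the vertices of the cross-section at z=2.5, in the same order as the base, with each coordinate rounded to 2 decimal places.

t = z/height = 2.5/9 = 0.277778
s = 1 + (scale-1)·z/height = 1 + (0.41-1)·2.5/9 = 0.836111
θ = twist·z/height = -184°·2.5/9 = -51.1111° = -0.892057 rad
cos θ = 0.627812, sin θ = -0.778365 (intermediates below are computed at full precision and shown rounded to 5 d.p.)
v1: (-3,-2.5) → rotate → (-3.82935,0.76556) → ×s → (-3.20176,0.64010) → (-3.20,0.64)
v2: (0,-4.5) → rotate → (-3.50264,-2.82515) → ×s → (-2.92860,-2.36214) → (-2.93,-2.36)
v3: (1.5,-5) → rotate → (-2.95011,-4.30661) → ×s → (-2.46662,-3.60080) → (-2.47,-3.60)
v4: (4,-1) → rotate → (1.73288,-3.74127) → ×s → (1.44888,-3.12812) → (1.45,-3.13)
v5: (4,3) → rotate → (4.84634,-1.23002) → ×s → (4.05208,-1.02844) → (4.05,-1.03)
v6: (1,5) → rotate → (4.51964,2.36070) → ×s → (3.77892,1.97380) → (3.78,1.97)
v7: (-2,3.5) → rotate → (1.46865,3.75407) → ×s → (1.22796,3.13882) → (1.23,3.14)
v8: (-2.5,2) → rotate → (-0.01280,3.20154) → ×s → (-0.01070,2.67684) → (-0.01,2.68)

Cross-section at z=2.5: (-3.20,0.64) (-2.93,-2.36) (-2.47,-3.60) (1.45,-3.13) (4.05,-1.03) (3.78,1.97) (1.23,3.14) (-0.01,2.68)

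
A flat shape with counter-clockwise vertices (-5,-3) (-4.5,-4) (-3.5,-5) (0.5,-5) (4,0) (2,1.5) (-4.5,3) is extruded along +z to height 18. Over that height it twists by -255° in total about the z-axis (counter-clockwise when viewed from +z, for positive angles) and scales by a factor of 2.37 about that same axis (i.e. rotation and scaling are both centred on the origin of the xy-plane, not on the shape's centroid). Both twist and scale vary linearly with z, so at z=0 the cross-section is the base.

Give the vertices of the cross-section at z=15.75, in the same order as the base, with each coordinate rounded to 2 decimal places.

Cross-section at z=15.75: (12.53,-2.70) (13.23,-0.34) (13.13,2.76) (6.71,8.78) (-6.42,6.01) (-5.46,0.60) (2.71,-11.58)

t = z/height = 15.75/18 = 0.875
s = 1 + (scale-1)·z/height = 1 + (2.37-1)·15.75/18 = 2.198750
θ = twist·z/height = -255°·15.75/18 = -223.1250° = -3.894266 rad
cos θ = -0.729864, sin θ = 0.683592 (intermediates below are computed at full precision and shown rounded to 5 d.p.)
v1: (-5,-3) → rotate → (5.70010,-1.22837) → ×s → (12.53309,-2.70088) → (12.53,-2.70)
v2: (-4.5,-4) → rotate → (6.01876,-0.15671) → ×s → (13.23374,-0.34456) → (13.23,-0.34)
v3: (-3.5,-5) → rotate → (5.97249,1.25675) → ×s → (13.13200,2.76327) → (13.13,2.76)
v4: (0.5,-5) → rotate → (3.05303,3.99112) → ×s → (6.71285,8.77547) → (6.71,8.78)
v5: (4,0) → rotate → (-2.91946,2.73437) → ×s → (-6.41915,6.01219) → (-6.42,6.01)
v6: (2,1.5) → rotate → (-2.48512,0.27239) → ×s → (-5.46415,0.59891) → (-5.46,0.60)
v7: (-4.5,3) → rotate → (1.23361,-5.26576) → ×s → (2.71240,-11.57808) → (2.71,-11.58)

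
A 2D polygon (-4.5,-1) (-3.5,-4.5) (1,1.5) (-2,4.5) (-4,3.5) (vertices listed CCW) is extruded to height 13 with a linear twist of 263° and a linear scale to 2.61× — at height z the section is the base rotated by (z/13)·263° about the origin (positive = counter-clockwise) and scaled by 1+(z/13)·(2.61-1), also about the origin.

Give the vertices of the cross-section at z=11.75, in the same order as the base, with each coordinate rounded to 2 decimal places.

t = z/height = 11.75/13 = 0.903846
s = 1 + (scale-1)·z/height = 1 + (2.61-1)·11.75/13 = 2.455192
θ = twist·z/height = 263°·11.75/13 = 237.7115° = 4.148849 rad
cos θ = -0.534182, sin θ = -0.845369 (intermediates below are computed at full precision and shown rounded to 5 d.p.)
v1: (-4.5,-1) → rotate → (1.55845,4.33834) → ×s → (3.82629,10.65147) → (3.83,10.65)
v2: (-3.5,-4.5) → rotate → (-1.93453,5.36261) → ×s → (-4.74963,13.16624) → (-4.75,13.17)
v3: (1,1.5) → rotate → (0.73387,-1.64664) → ×s → (1.80180,-4.04282) → (1.80,-4.04)
v4: (-2,4.5) → rotate → (4.87253,-0.71308) → ×s → (11.96299,-1.75075) → (11.96,-1.75)
v5: (-4,3.5) → rotate → (5.09552,1.51184) → ×s → (12.51049,3.71186) → (12.51,3.71)

Cross-section at z=11.75: (3.83,10.65) (-4.75,13.17) (1.80,-4.04) (11.96,-1.75) (12.51,3.71)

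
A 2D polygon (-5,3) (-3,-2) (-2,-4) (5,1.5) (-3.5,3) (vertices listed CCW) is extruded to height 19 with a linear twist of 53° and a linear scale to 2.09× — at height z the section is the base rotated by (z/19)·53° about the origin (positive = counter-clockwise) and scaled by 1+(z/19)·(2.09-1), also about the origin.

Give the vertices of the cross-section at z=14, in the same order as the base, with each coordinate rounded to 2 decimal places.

Cross-section at z=14: (-10.41,-1.48) (-1.93,-6.21) (1.74,-7.87) (5.30,7.78) (-8.31,0.22)

t = z/height = 14/19 = 0.736842
s = 1 + (scale-1)·z/height = 1 + (2.09-1)·14/19 = 1.803158
θ = twist·z/height = 53°·14/19 = 39.0526° = 0.681597 rad
cos θ = 0.776568, sin θ = 0.630034 (intermediates below are computed at full precision and shown rounded to 5 d.p.)
v1: (-5,3) → rotate → (-5.77294,-0.82047) → ×s → (-10.40952,-1.47943) → (-10.41,-1.48)
v2: (-3,-2) → rotate → (-1.06963,-3.44324) → ×s → (-1.92872,-6.20870) → (-1.93,-6.21)
v3: (-2,-4) → rotate → (0.96700,-4.36634) → ×s → (1.74366,-7.87320) → (1.74,-7.87)
v4: (5,1.5) → rotate → (2.93779,4.31502) → ×s → (5.29729,7.78066) → (5.30,7.78)
v5: (-3.5,3) → rotate → (-4.60809,0.12458) → ×s → (-8.30911,0.22464) → (-8.31,0.22)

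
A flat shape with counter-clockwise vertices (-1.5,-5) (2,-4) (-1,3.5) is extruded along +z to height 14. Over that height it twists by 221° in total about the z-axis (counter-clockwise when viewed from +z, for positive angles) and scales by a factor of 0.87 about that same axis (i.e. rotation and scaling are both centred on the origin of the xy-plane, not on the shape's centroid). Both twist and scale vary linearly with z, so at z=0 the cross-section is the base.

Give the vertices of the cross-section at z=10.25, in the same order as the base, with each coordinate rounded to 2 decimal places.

Cross-section at z=10.25: (2.70,3.87) (-0.59,4.00) (-0.13,-3.29)

t = z/height = 10.25/14 = 0.732143
s = 1 + (scale-1)·z/height = 1 + (0.87-1)·10.25/14 = 0.904821
θ = twist·z/height = 221°·10.25/14 = 161.8036° = 2.824005 rad
cos θ = -0.949992, sin θ = 0.312276 (intermediates below are computed at full precision and shown rounded to 5 d.p.)
v1: (-1.5,-5) → rotate → (2.98637,4.28154) → ×s → (2.70213,3.87403) → (2.70,3.87)
v2: (2,-4) → rotate → (-0.65088,4.42452) → ×s → (-0.58893,4.00340) → (-0.59,4.00)
v3: (-1,3.5) → rotate → (-0.14297,-3.63725) → ×s → (-0.12937,-3.29106) → (-0.13,-3.29)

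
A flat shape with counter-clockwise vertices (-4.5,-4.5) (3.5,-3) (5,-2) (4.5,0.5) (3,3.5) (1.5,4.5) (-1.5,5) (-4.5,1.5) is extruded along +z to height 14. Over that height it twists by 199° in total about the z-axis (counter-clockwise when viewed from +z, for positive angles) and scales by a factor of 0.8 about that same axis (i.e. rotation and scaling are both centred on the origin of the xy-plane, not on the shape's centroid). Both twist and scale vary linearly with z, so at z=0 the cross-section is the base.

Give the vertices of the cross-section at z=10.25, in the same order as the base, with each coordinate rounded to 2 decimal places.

Cross-section at z=10.25: (5.34,1.01) (-1.02,3.80) (-2.56,3.82) (-3.41,1.81) (-3.80,-1.02) (-3.22,-2.45) (-1.35,-4.25) (2.45,-3.22)

t = z/height = 10.25/14 = 0.732143
s = 1 + (scale-1)·z/height = 1 + (0.8-1)·10.25/14 = 0.853571
θ = twist·z/height = 199°·10.25/14 = 145.6964° = 2.542882 rad
cos θ = -0.826063, sin θ = 0.563578 (intermediates below are computed at full precision and shown rounded to 5 d.p.)
v1: (-4.5,-4.5) → rotate → (6.25338,1.18119) → ×s → (5.33771,1.00823) → (5.34,1.01)
v2: (3.5,-3) → rotate → (-1.20049,4.45071) → ×s → (-1.02470,3.79900) → (-1.02,3.80)
v3: (5,-2) → rotate → (-3.00316,4.47001) → ×s → (-2.56341,3.81548) → (-2.56,3.82)
v4: (4.5,0.5) → rotate → (-3.99907,2.12307) → ×s → (-3.41349,1.81219) → (-3.41,1.81)
v5: (3,3.5) → rotate → (-4.45071,-1.20049) → ×s → (-3.79900,-1.02470) → (-3.80,-1.02)
v6: (1.5,4.5) → rotate → (-3.77519,-2.87192) → ×s → (-3.22240,-2.45139) → (-3.22,-2.45)
v7: (-1.5,5) → rotate → (-1.57879,-4.97568) → ×s → (-1.34761,-4.24710) → (-1.35,-4.25)
v8: (-4.5,1.5) → rotate → (2.87192,-3.77519) → ×s → (2.45139,-3.22240) → (2.45,-3.22)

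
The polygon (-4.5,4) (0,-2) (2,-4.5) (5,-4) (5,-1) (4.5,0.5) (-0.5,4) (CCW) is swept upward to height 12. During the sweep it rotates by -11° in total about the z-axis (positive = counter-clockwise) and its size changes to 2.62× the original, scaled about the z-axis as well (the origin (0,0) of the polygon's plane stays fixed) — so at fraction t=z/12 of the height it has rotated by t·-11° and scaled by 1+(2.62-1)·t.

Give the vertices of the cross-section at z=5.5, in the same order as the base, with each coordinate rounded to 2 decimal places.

Cross-section at z=5.5: (-7.20,7.63) (-0.31,-3.47) (2.78,-8.12) (8.07,-7.71) (8.53,-2.50) (7.89,0.18) (-0.26,7.02)

t = z/height = 5.5/12 = 0.458333
s = 1 + (scale-1)·z/height = 1 + (2.62-1)·5.5/12 = 1.742500
θ = twist·z/height = -11°·5.5/12 = -5.0417° = -0.087994 rad
cos θ = 0.996131, sin θ = -0.087880 (intermediates below are computed at full precision and shown rounded to 5 d.p.)
v1: (-4.5,4) → rotate → (-4.13107,4.37998) → ×s → (-7.19839,7.63212) → (-7.20,7.63)
v2: (0,-2) → rotate → (-0.17576,-1.99226) → ×s → (-0.30626,-3.47152) → (-0.31,-3.47)
v3: (2,-4.5) → rotate → (1.59680,-4.65835) → ×s → (2.78243,-8.11718) → (2.78,-8.12)
v4: (5,-4) → rotate → (4.62913,-4.42393) → ×s → (8.06627,-7.70869) → (8.07,-7.71)
v5: (5,-1) → rotate → (4.89278,-1.43553) → ×s → (8.52566,-2.50141) → (8.53,-2.50)
v6: (4.5,0.5) → rotate → (4.52653,0.10260) → ×s → (7.88748,0.17879) → (7.89,0.18)
v7: (-0.5,4) → rotate → (-0.14654,4.02846) → ×s → (-0.25535,7.01960) → (-0.26,7.02)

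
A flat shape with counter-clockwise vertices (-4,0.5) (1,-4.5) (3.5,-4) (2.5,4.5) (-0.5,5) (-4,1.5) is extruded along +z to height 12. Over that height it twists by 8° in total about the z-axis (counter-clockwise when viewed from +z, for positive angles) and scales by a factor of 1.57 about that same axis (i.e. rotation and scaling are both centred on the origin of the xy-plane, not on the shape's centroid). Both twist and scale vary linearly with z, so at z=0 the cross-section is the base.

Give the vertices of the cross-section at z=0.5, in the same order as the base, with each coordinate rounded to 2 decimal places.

t = z/height = 0.5/12 = 0.0416667
s = 1 + (scale-1)·z/height = 1 + (1.57-1)·0.5/12 = 1.023750
θ = twist·z/height = 8°·0.5/12 = 0.3333° = 0.005818 rad
cos θ = 0.999983, sin θ = 0.005818 (intermediates below are computed at full precision and shown rounded to 5 d.p.)
v1: (-4,0.5) → rotate → (-4.00284,0.47672) → ×s → (-4.09791,0.48804) → (-4.10,0.49)
v2: (1,-4.5) → rotate → (1.02616,-4.49411) → ×s → (1.05053,-4.60084) → (1.05,-4.60)
v3: (3.5,-4) → rotate → (3.52321,-3.97957) → ×s → (3.60689,-4.07409) → (3.61,-4.07)
v4: (2.5,4.5) → rotate → (2.47378,4.51447) → ×s → (2.53253,4.62169) → (2.53,4.62)
v5: (-0.5,5) → rotate → (-0.52908,4.99701) → ×s → (-0.54165,5.11569) → (-0.54,5.12)
v6: (-4,1.5) → rotate → (-4.00866,1.47670) → ×s → (-4.10386,1.51178) → (-4.10,1.51)

Cross-section at z=0.5: (-4.10,0.49) (1.05,-4.60) (3.61,-4.07) (2.53,4.62) (-0.54,5.12) (-4.10,1.51)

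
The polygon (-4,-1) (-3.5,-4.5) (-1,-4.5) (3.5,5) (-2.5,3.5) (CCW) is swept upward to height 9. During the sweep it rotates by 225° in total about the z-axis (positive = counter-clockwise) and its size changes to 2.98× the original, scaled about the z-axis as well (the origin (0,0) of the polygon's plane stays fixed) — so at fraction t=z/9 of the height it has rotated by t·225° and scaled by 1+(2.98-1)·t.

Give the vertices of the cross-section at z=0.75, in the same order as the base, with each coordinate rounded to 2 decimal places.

Cross-section at z=0.75: (-4.04,-2.60) (-2.18,-6.27) (0.58,-5.34) (1.99,6.83) (-4.07,2.92)

t = z/height = 0.75/9 = 0.0833333
s = 1 + (scale-1)·z/height = 1 + (2.98-1)·0.75/9 = 1.165000
θ = twist·z/height = 225°·0.75/9 = 18.7500° = 0.327249 rad
cos θ = 0.946930, sin θ = 0.321439 (intermediates below are computed at full precision and shown rounded to 5 d.p.)
v1: (-4,-1) → rotate → (-3.46628,-2.23269) → ×s → (-4.03822,-2.60108) → (-4.04,-2.60)
v2: (-3.5,-4.5) → rotate → (-1.86778,-5.38622) → ×s → (-2.17596,-6.27495) → (-2.18,-6.27)
v3: (-1,-4.5) → rotate → (0.49955,-4.58263) → ×s → (0.58197,-5.33876) → (0.58,-5.34)
v4: (3.5,5) → rotate → (1.70706,5.85969) → ×s → (1.98872,6.82654) → (1.99,6.83)
v5: (-2.5,3.5) → rotate → (-3.49236,2.51066) → ×s → (-4.06860,2.92492) → (-4.07,2.92)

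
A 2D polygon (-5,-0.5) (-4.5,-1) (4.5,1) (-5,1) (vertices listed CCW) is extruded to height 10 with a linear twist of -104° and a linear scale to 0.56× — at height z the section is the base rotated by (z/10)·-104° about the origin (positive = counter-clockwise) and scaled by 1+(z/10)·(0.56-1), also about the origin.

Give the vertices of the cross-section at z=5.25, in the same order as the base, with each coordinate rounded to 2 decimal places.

t = z/height = 5.25/10 = 0.525
s = 1 + (scale-1)·z/height = 1 + (0.56-1)·5.25/10 = 0.769000
θ = twist·z/height = -104°·5.25/10 = -54.6000° = -0.952950 rad
cos θ = 0.579281, sin θ = -0.815128 (intermediates below are computed at full precision and shown rounded to 5 d.p.)
v1: (-5,-0.5) → rotate → (-3.30397,3.78600) → ×s → (-2.54075,2.91143) → (-2.54,2.91)
v2: (-4.5,-1) → rotate → (-3.42189,3.08879) → ×s → (-2.63144,2.37528) → (-2.63,2.38)
v3: (4.5,1) → rotate → (3.42189,-3.08879) → ×s → (2.63144,-2.37528) → (2.63,-2.38)
v4: (-5,1) → rotate → (-2.08128,4.65492) → ×s → (-1.60050,3.57963) → (-1.60,3.58)

Cross-section at z=5.25: (-2.54,2.91) (-2.63,2.38) (2.63,-2.38) (-1.60,3.58)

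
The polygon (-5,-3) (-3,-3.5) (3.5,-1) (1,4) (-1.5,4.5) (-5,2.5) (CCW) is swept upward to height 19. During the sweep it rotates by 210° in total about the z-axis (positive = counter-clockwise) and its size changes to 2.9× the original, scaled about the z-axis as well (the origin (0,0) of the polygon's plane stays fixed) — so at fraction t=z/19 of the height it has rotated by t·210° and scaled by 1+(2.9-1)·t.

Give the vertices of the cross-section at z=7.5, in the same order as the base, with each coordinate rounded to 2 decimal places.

Cross-section at z=7.5: (4.13,-9.33) (5.43,-5.97) (2.49,5.86) (-6.73,2.60) (-8.14,-1.63) (-5.42,-8.14)

t = z/height = 7.5/19 = 0.394737
s = 1 + (scale-1)·z/height = 1 + (2.9-1)·7.5/19 = 1.750000
θ = twist·z/height = 210°·7.5/19 = 82.8947° = 1.446786 rad
cos θ = 0.123693, sin θ = 0.992321 (intermediates below are computed at full precision and shown rounded to 5 d.p.)
v1: (-5,-3) → rotate → (2.35850,-5.33268) → ×s → (4.12737,-9.33219) → (4.13,-9.33)
v2: (-3,-3.5) → rotate → (3.10204,-3.40989) → ×s → (5.42858,-5.96730) → (5.43,-5.97)
v3: (3.5,-1) → rotate → (1.42524,3.34943) → ×s → (2.49418,5.86150) → (2.49,5.86)
v4: (1,4) → rotate → (-3.84559,1.48709) → ×s → (-6.72978,2.60241) → (-6.73,2.60)
v5: (-1.5,4.5) → rotate → (-4.65098,-0.93186) → ×s → (-8.13922,-1.63076) → (-8.14,-1.63)
v6: (-5,2.5) → rotate → (-3.09926,-4.65237) → ×s → (-5.42371,-8.14165) → (-5.42,-8.14)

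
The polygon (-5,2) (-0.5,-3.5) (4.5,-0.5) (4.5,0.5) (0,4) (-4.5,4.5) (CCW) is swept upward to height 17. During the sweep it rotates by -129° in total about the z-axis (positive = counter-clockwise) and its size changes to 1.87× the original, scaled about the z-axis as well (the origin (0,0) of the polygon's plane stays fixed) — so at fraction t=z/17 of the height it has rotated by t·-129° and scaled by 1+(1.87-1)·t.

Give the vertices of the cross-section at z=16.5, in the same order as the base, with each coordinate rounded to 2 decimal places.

t = z/height = 16.5/17 = 0.970588
s = 1 + (scale-1)·z/height = 1 + (1.87-1)·16.5/17 = 1.844412
θ = twist·z/height = -129°·16.5/17 = -125.2059° = -2.185255 rad
cos θ = -0.576516, sin θ = -0.817086 (intermediates below are computed at full precision and shown rounded to 5 d.p.)
v1: (-5,2) → rotate → (4.51675,2.93240) → ×s → (8.33075,5.40855) → (8.33,5.41)
v2: (-0.5,-3.5) → rotate → (-2.57154,2.42635) → ×s → (-4.74298,4.47519) → (-4.74,4.48)
v3: (4.5,-0.5) → rotate → (-3.00287,-3.38863) → ×s → (-5.53852,-6.25002) → (-5.54,-6.25)
v4: (4.5,0.5) → rotate → (-2.18578,-3.96514) → ×s → (-4.03148,-7.31336) → (-4.03,-7.31)
v5: (0,4) → rotate → (3.26834,-2.30606) → ×s → (6.02817,-4.25333) → (6.03,-4.25)
v6: (-4.5,4.5) → rotate → (6.27121,1.08256) → ×s → (11.56669,1.99669) → (11.57,2.00)

Cross-section at z=16.5: (8.33,5.41) (-4.74,4.48) (-5.54,-6.25) (-4.03,-7.31) (6.03,-4.25) (11.57,2.00)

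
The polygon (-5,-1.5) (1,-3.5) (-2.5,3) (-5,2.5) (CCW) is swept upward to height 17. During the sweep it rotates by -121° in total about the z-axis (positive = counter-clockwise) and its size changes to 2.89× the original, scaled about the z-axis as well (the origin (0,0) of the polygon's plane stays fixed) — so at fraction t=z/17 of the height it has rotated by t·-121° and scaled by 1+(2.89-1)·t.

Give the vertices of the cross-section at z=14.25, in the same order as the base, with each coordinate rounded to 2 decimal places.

Cross-section at z=14.25: (-1.24,13.43) (-9.38,-0.74) (8.88,4.80) (8.89,11.39)

t = z/height = 14.25/17 = 0.838235
s = 1 + (scale-1)·z/height = 1 + (2.89-1)·14.25/17 = 2.584265
θ = twist·z/height = -121°·14.25/17 = -101.4265° = -1.770226 rad
cos θ = -0.198110, sin θ = -0.980180 (intermediates below are computed at full precision and shown rounded to 5 d.p.)
v1: (-5,-1.5) → rotate → (-0.47972,5.19806) → ×s → (-1.23972,13.43317) → (-1.24,13.43)
v2: (1,-3.5) → rotate → (-3.62874,-0.28679) → ×s → (-9.37762,-0.74115) → (-9.38,-0.74)
v3: (-2.5,3) → rotate → (3.43581,1.85612) → ×s → (8.87905,4.79670) → (8.88,4.80)
v4: (-5,2.5) → rotate → (3.44100,4.40562) → ×s → (8.89246,11.38530) → (8.89,11.39)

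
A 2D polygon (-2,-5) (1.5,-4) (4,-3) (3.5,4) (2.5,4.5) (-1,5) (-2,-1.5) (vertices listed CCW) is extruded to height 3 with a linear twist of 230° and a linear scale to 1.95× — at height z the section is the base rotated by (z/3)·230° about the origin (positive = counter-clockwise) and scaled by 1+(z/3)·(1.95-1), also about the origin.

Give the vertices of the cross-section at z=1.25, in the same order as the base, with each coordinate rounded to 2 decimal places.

Cross-section at z=1.25: (7.23,-2.07) (5.34,2.65) (3.60,5.98) (-6.05,4.29) (-6.60,2.83) (-6.80,-2.10) (2.37,-2.56)

t = z/height = 1.25/3 = 0.416667
s = 1 + (scale-1)·z/height = 1 + (1.95-1)·1.25/3 = 1.395833
θ = twist·z/height = 230°·1.25/3 = 95.8333° = 1.672607 rad
cos θ = -0.101635, sin θ = 0.994822 (intermediates below are computed at full precision and shown rounded to 5 d.p.)
v1: (-2,-5) → rotate → (5.17738,-1.48147) → ×s → (7.22676,-2.06788) → (7.23,-2.07)
v2: (1.5,-4) → rotate → (3.82683,1.89877) → ×s → (5.34162,2.65037) → (5.34,2.65)
v3: (4,-3) → rotate → (2.57792,4.28419) → ×s → (3.59835,5.98002) → (3.60,5.98)
v4: (3.5,4) → rotate → (-4.33501,3.07534) → ×s → (-6.05095,4.29266) → (-6.05,4.29)
v5: (2.5,4.5) → rotate → (-4.73079,2.02970) → ×s → (-6.60339,2.83312) → (-6.60,2.83)
v6: (-1,5) → rotate → (-4.87247,-1.50300) → ×s → (-6.80116,-2.09793) → (-6.80,-2.10)
v7: (-2,-1.5) → rotate → (1.69550,-1.83719) → ×s → (2.36664,-2.56441) → (2.37,-2.56)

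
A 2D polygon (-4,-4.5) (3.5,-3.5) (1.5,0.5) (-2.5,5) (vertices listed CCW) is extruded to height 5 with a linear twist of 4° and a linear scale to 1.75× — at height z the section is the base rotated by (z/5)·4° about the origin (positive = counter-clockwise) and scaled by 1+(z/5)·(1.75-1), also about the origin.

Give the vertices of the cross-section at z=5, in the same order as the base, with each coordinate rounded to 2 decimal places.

t = z/height = 5/5 = 1
s = 1 + (scale-1)·z/height = 1 + (1.75-1)·5/5 = 1.750000
θ = twist·z/height = 4°·5/5 = 4.0000° = 0.069813 rad
cos θ = 0.997564, sin θ = 0.069756 (intermediates below are computed at full precision and shown rounded to 5 d.p.)
v1: (-4,-4.5) → rotate → (-3.67635,-4.76806) → ×s → (-6.43362,-8.34411) → (-6.43,-8.34)
v2: (3.5,-3.5) → rotate → (3.73562,-3.24733) → ×s → (6.53734,-5.68282) → (6.54,-5.68)
v3: (1.5,0.5) → rotate → (1.46147,0.60342) → ×s → (2.55757,1.05598) → (2.56,1.06)
v4: (-2.5,5) → rotate → (-2.84269,4.81343) → ×s → (-4.97471,8.42350) → (-4.97,8.42)

Cross-section at z=5: (-6.43,-8.34) (6.54,-5.68) (2.56,1.06) (-4.97,8.42)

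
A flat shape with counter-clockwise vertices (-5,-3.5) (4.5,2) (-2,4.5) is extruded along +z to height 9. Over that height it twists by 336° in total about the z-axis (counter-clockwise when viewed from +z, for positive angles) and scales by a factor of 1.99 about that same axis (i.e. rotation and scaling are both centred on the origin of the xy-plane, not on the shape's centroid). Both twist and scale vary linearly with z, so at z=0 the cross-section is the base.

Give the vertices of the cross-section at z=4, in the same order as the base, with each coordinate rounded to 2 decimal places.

Cross-section at z=4: (8.76,0.66) (-7.04,0.83) (-0.83,-7.04)

t = z/height = 4/9 = 0.444444
s = 1 + (scale-1)·z/height = 1 + (1.99-1)·4/9 = 1.440000
θ = twist·z/height = 336°·4/9 = 149.3333° = 2.606358 rad
cos θ = -0.860149, sin θ = 0.510043 (intermediates below are computed at full precision and shown rounded to 5 d.p.)
v1: (-5,-3.5) → rotate → (6.08589,0.46031) → ×s → (8.76369,0.66285) → (8.76,0.66)
v2: (4.5,2) → rotate → (-4.89076,0.57489) → ×s → (-7.04269,0.82785) → (-7.04,0.83)
v3: (-2,4.5) → rotate → (-0.57489,-4.89076) → ×s → (-0.82785,-7.04269) → (-0.83,-7.04)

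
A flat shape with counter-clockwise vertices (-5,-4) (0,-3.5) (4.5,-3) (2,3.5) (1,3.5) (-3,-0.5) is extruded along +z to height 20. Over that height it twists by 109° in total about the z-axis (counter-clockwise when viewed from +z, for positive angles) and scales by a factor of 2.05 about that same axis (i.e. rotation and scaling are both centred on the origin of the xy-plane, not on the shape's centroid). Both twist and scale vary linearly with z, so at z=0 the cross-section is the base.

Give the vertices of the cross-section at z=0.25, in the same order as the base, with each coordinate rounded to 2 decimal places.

t = z/height = 0.25/20 = 0.0125
s = 1 + (scale-1)·z/height = 1 + (2.05-1)·0.25/20 = 1.013125
θ = twist·z/height = 109°·0.25/20 = 1.3625° = 0.023780 rad
cos θ = 0.999717, sin θ = 0.023778 (intermediates below are computed at full precision and shown rounded to 5 d.p.)
v1: (-5,-4) → rotate → (-4.90347,-4.11776) → ×s → (-4.96783,-4.17180) → (-4.97,-4.17)
v2: (0,-3.5) → rotate → (0.08322,-3.49901) → ×s → (0.08431,-3.54493) → (0.08,-3.54)
v3: (4.5,-3) → rotate → (4.57006,-2.89215) → ×s → (4.63004,-2.93011) → (4.63,-2.93)
v4: (2,3.5) → rotate → (1.91621,3.54657) → ×s → (1.94136,3.59311) → (1.94,3.59)
v5: (1,3.5) → rotate → (0.91649,3.52279) → ×s → (0.92852,3.56902) → (0.93,3.57)
v6: (-3,-0.5) → rotate → (-2.98726,-0.57119) → ×s → (-3.02647,-0.57869) → (-3.03,-0.58)

Cross-section at z=0.25: (-4.97,-4.17) (0.08,-3.54) (4.63,-2.93) (1.94,3.59) (0.93,3.57) (-3.03,-0.58)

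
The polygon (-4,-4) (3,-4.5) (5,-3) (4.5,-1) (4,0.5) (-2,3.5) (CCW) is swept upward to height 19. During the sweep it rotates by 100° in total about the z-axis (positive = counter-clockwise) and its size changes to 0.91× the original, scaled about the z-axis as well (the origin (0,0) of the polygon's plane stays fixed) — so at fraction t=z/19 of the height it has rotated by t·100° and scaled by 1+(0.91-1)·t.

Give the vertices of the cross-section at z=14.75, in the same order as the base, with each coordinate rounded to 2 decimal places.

t = z/height = 14.75/19 = 0.776316
s = 1 + (scale-1)·z/height = 1 + (0.91-1)·14.75/19 = 0.930132
θ = twist·z/height = 100°·14.75/19 = 77.6316° = 1.354927 rad
cos θ = 0.214197, sin θ = 0.976790 (intermediates below are computed at full precision and shown rounded to 5 d.p.)
v1: (-4,-4) → rotate → (3.05037,-4.76395) → ×s → (2.83725,-4.43110) → (2.84,-4.43)
v2: (3,-4.5) → rotate → (5.03815,1.96648) → ×s → (4.68614,1.82909) → (4.69,1.83)
v3: (5,-3) → rotate → (4.00136,4.24136) → ×s → (3.72179,3.94502) → (3.72,3.95)
v4: (4.5,-1) → rotate → (1.94068,4.18136) → ×s → (1.80508,3.88922) → (1.81,3.89)
v5: (4,0.5) → rotate → (0.36839,4.01426) → ×s → (0.34265,3.73379) → (0.34,3.73)
v6: (-2,3.5) → rotate → (-3.84716,-1.20389) → ×s → (-3.57837,-1.11978) → (-3.58,-1.12)

Cross-section at z=14.75: (2.84,-4.43) (4.69,1.83) (3.72,3.95) (1.81,3.89) (0.34,3.73) (-3.58,-1.12)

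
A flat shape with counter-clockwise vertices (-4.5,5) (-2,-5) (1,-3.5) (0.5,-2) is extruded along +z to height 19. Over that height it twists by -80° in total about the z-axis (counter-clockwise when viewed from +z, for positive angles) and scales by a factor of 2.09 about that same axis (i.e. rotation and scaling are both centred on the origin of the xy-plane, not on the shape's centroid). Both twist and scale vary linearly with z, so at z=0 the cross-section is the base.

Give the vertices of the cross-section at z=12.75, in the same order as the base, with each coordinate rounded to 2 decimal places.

t = z/height = 12.75/19 = 0.671053
s = 1 + (scale-1)·z/height = 1 + (2.09-1)·12.75/19 = 1.731447
θ = twist·z/height = -80°·12.75/19 = -53.6842° = -0.936966 rad
cos θ = 0.592235, sin θ = -0.805765 (intermediates below are computed at full precision and shown rounded to 5 d.p.)
v1: (-4.5,5) → rotate → (1.36377,6.58712) → ×s → (2.36129,11.40525) → (2.36,11.41)
v2: (-2,-5) → rotate → (-5.21330,-1.34965) → ×s → (-9.02655,-2.33684) → (-9.03,-2.34)
v3: (1,-3.5) → rotate → (-2.22794,-2.87859) → ×s → (-3.85757,-4.98412) → (-3.86,-4.98)
v4: (0.5,-2) → rotate → (-1.31541,-1.58735) → ×s → (-2.27757,-2.74842) → (-2.28,-2.75)

Cross-section at z=12.75: (2.36,11.41) (-9.03,-2.34) (-3.86,-4.98) (-2.28,-2.75)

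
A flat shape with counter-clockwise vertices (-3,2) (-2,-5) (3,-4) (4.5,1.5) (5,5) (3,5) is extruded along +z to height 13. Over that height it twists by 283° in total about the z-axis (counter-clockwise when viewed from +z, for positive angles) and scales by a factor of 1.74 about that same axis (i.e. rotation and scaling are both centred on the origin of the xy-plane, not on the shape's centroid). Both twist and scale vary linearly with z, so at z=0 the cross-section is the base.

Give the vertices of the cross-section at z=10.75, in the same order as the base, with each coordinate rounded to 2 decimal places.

t = z/height = 10.75/13 = 0.826923
s = 1 + (scale-1)·z/height = 1 + (1.74-1)·10.75/13 = 1.611923
θ = twist·z/height = 283°·10.75/13 = 234.0192° = 4.084406 rad
cos θ = -0.587514, sin θ = -0.809214 (intermediates below are computed at full precision and shown rounded to 5 d.p.)
v1: (-3,2) → rotate → (3.38097,1.25262) → ×s → (5.44986,2.01912) → (5.45,2.02)
v2: (-2,-5) → rotate → (-2.87104,4.55600) → ×s → (-4.62790,7.34392) → (-4.63,7.34)
v3: (3,-4) → rotate → (-4.99940,-0.07759) → ×s → (-8.05864,-0.12507) → (-8.06,-0.13)
v4: (4.5,1.5) → rotate → (-1.42999,-4.52273) → ×s → (-2.30503,-7.29030) → (-2.31,-7.29)
v5: (5,5) → rotate → (1.10850,-6.98364) → ×s → (1.78682,-11.25709) → (1.79,-11.26)
v6: (3,5) → rotate → (2.28353,-5.36521) → ×s → (3.68087,-8.64831) → (3.68,-8.65)

Cross-section at z=10.75: (5.45,2.02) (-4.63,7.34) (-8.06,-0.13) (-2.31,-7.29) (1.79,-11.26) (3.68,-8.65)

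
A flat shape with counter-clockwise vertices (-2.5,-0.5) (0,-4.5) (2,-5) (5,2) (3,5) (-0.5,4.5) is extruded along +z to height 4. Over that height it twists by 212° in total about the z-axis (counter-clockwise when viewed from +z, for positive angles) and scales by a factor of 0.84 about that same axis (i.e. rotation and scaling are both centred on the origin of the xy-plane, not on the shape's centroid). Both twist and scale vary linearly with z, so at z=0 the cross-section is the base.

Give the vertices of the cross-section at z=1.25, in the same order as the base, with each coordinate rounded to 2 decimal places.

t = z/height = 1.25/4 = 0.3125
s = 1 + (scale-1)·z/height = 1 + (0.84-1)·1.25/4 = 0.950000
θ = twist·z/height = 212°·1.25/4 = 66.2500° = 1.156281 rad
cos θ = 0.402747, sin θ = 0.915311 (intermediates below are computed at full precision and shown rounded to 5 d.p.)
v1: (-2.5,-0.5) → rotate → (-0.54921,-2.48965) → ×s → (-0.52175,-2.36517) → (-0.52,-2.37)
v2: (0,-4.5) → rotate → (4.11890,-1.81236) → ×s → (3.91296,-1.72174) → (3.91,-1.72)
v3: (2,-5) → rotate → (5.38205,-0.18311) → ×s → (5.11295,-0.17395) → (5.11,-0.17)
v4: (5,2) → rotate → (0.18311,5.38205) → ×s → (0.17395,5.11295) → (0.17,5.11)
v5: (3,5) → rotate → (-3.36832,4.75967) → ×s → (-3.19990,4.52168) → (-3.20,4.52)
v6: (-0.5,4.5) → rotate → (-4.32028,1.35470) → ×s → (-4.10426,1.28697) → (-4.10,1.29)

Cross-section at z=1.25: (-0.52,-2.37) (3.91,-1.72) (5.11,-0.17) (0.17,5.11) (-3.20,4.52) (-4.10,1.29)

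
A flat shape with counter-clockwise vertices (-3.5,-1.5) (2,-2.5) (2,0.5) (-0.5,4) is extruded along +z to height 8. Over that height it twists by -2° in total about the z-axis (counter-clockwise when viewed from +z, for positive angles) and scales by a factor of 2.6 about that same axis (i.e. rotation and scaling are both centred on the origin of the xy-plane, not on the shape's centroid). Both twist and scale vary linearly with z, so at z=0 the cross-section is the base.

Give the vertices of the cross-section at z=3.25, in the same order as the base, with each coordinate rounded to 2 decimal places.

Cross-section at z=3.25: (-5.81,-2.39) (3.24,-4.17) (3.31,0.78) (-0.73,6.61)

t = z/height = 3.25/8 = 0.40625
s = 1 + (scale-1)·z/height = 1 + (2.6-1)·3.25/8 = 1.650000
θ = twist·z/height = -2°·3.25/8 = -0.8125° = -0.014181 rad
cos θ = 0.999899, sin θ = -0.014180 (intermediates below are computed at full precision and shown rounded to 5 d.p.)
v1: (-3.5,-1.5) → rotate → (-3.52092,-1.45022) → ×s → (-5.80952,-2.39286) → (-5.81,-2.39)
v2: (2,-2.5) → rotate → (1.96435,-2.52811) → ×s → (3.24117,-4.17138) → (3.24,-4.17)
v3: (2,0.5) → rotate → (2.00689,0.47159) → ×s → (3.31137,0.77812) → (3.31,0.78)
v4: (-0.5,4) → rotate → (-0.44323,4.00669) → ×s → (-0.73133,6.61104) → (-0.73,6.61)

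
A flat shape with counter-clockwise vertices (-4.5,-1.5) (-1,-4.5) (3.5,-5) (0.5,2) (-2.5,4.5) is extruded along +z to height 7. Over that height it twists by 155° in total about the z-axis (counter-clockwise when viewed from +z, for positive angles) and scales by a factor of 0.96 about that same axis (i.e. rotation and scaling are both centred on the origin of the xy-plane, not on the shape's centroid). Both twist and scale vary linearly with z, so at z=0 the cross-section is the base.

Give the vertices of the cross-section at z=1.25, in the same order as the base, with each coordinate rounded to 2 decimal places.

Cross-section at z=1.25: (-3.26,-3.39) (1.20,-4.42) (5.38,-2.78) (-0.48,1.99) (-4.27,2.80)

t = z/height = 1.25/7 = 0.178571
s = 1 + (scale-1)·z/height = 1 + (0.96-1)·1.25/7 = 0.992857
θ = twist·z/height = 155°·1.25/7 = 27.6786° = 0.483082 rad
cos θ = 0.885567, sin θ = 0.464511 (intermediates below are computed at full precision and shown rounded to 5 d.p.)
v1: (-4.5,-1.5) → rotate → (-3.28829,-3.41865) → ×s → (-3.26480,-3.39423) → (-3.26,-3.39)
v2: (-1,-4.5) → rotate → (1.20473,-4.44956) → ×s → (1.19613,-4.41778) → (1.20,-4.42)
v3: (3.5,-5) → rotate → (5.42204,-2.80205) → ×s → (5.38331,-2.78203) → (5.38,-2.78)
v4: (0.5,2) → rotate → (-0.48624,2.00339) → ×s → (-0.48276,1.98908) → (-0.48,1.99)
v5: (-2.5,4.5) → rotate → (-4.30422,2.82378) → ×s → (-4.27347,2.80361) → (-4.27,2.80)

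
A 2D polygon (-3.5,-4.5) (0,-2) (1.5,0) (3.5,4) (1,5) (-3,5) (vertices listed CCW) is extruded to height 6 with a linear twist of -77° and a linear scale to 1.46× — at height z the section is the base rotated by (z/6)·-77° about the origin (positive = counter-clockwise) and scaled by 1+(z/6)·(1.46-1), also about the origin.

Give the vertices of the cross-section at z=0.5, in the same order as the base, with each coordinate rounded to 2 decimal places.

t = z/height = 0.5/6 = 0.0833333
s = 1 + (scale-1)·z/height = 1 + (1.46-1)·0.5/6 = 1.038333
θ = twist·z/height = -77°·0.5/6 = -6.4167° = -0.111992 rad
cos θ = 0.993735, sin θ = -0.111758 (intermediates below are computed at full precision and shown rounded to 5 d.p.)
v1: (-3.5,-4.5) → rotate → (-3.98099,-4.08066) → ×s → (-4.13359,-4.23708) → (-4.13,-4.24)
v2: (0,-2) → rotate → (-0.22352,-1.98747) → ×s → (-0.23208,-2.06366) → (-0.23,-2.06)
v3: (1.5,0) → rotate → (1.49060,-0.16764) → ×s → (1.54774,-0.17406) → (1.55,-0.17)
v4: (3.5,4) → rotate → (3.92511,3.58379) → ×s → (4.07557,3.72117) → (4.08,3.72)
v5: (1,5) → rotate → (1.55253,4.85692) → ×s → (1.61204,5.04310) → (1.61,5.04)
v6: (-3,5) → rotate → (-2.42242,5.30395) → ×s → (-2.51528,5.50727) → (-2.52,5.51)

Cross-section at z=0.5: (-4.13,-4.24) (-0.23,-2.06) (1.55,-0.17) (4.08,3.72) (1.61,5.04) (-2.52,5.51)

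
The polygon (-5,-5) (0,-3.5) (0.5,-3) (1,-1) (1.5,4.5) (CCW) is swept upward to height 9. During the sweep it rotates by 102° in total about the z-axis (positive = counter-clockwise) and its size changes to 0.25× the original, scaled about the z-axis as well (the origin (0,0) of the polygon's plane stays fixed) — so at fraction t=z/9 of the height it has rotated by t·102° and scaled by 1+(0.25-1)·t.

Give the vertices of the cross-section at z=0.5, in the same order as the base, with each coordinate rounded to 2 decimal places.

t = z/height = 0.5/9 = 0.0555556
s = 1 + (scale-1)·z/height = 1 + (0.25-1)·0.5/9 = 0.958333
θ = twist·z/height = 102°·0.5/9 = 5.6667° = 0.098902 rad
cos θ = 0.995113, sin θ = 0.098741 (intermediates below are computed at full precision and shown rounded to 5 d.p.)
v1: (-5,-5) → rotate → (-4.48186,-5.46927) → ×s → (-4.29512,-5.24138) → (-4.30,-5.24)
v2: (0,-3.5) → rotate → (0.34559,-3.48290) → ×s → (0.33119,-3.33778) → (0.33,-3.34)
v3: (0.5,-3) → rotate → (0.79378,-2.93597) → ×s → (0.76070,-2.81364) → (0.76,-2.81)
v4: (1,-1) → rotate → (1.09385,-0.89637) → ×s → (1.04828,-0.85902) → (1.05,-0.86)
v5: (1.5,4.5) → rotate → (1.04834,4.62612) → ×s → (1.00466,4.43337) → (1.00,4.43)

Cross-section at z=0.5: (-4.30,-5.24) (0.33,-3.34) (0.76,-2.81) (1.05,-0.86) (1.00,4.43)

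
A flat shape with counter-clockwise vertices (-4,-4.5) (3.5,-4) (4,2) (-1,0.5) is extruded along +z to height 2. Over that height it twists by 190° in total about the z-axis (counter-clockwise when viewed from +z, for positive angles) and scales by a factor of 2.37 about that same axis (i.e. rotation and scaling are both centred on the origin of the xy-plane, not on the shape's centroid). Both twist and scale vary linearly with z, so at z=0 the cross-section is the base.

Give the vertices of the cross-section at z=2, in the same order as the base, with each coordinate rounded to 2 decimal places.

t = z/height = 2/2 = 1
s = 1 + (scale-1)·z/height = 1 + (2.37-1)·2/2 = 2.370000
θ = twist·z/height = 190°·2/2 = 190.0000° = 3.316126 rad
cos θ = -0.984808, sin θ = -0.173648 (intermediates below are computed at full precision and shown rounded to 5 d.p.)
v1: (-4,-4.5) → rotate → (3.15781,5.12623) → ×s → (7.48402,12.14916) → (7.48,12.15)
v2: (3.5,-4) → rotate → (-4.14142,3.33146) → ×s → (-9.81517,7.89557) → (-9.82,7.90)
v3: (4,2) → rotate → (-3.59193,-2.66421) → ×s → (-8.51289,-6.31417) → (-8.51,-6.31)
v4: (-1,0.5) → rotate → (1.07163,-0.31876) → ×s → (2.53977,-0.75545) → (2.54,-0.76)

Cross-section at z=2: (7.48,12.15) (-9.82,7.90) (-8.51,-6.31) (2.54,-0.76)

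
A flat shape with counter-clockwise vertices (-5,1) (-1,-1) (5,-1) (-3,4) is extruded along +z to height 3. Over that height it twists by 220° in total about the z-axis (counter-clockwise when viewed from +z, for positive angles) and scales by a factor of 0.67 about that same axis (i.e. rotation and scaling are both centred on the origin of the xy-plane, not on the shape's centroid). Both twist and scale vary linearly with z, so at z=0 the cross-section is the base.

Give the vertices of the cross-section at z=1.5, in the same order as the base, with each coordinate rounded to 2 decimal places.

t = z/height = 1.5/3 = 0.5
s = 1 + (scale-1)·z/height = 1 + (0.67-1)·1.5/3 = 0.835000
θ = twist·z/height = 220°·1.5/3 = 110.0000° = 1.919862 rad
cos θ = -0.342020, sin θ = 0.939693 (intermediates below are computed at full precision and shown rounded to 5 d.p.)
v1: (-5,1) → rotate → (0.77041,-5.04048) → ×s → (0.64329,-4.20880) → (0.64,-4.21)
v2: (-1,-1) → rotate → (1.28171,-0.59767) → ×s → (1.07023,-0.49906) → (1.07,-0.50)
v3: (5,-1) → rotate → (-0.77041,5.04048) → ×s → (-0.64329,4.20880) → (-0.64,4.21)
v4: (-3,4) → rotate → (-2.73271,-4.18716) → ×s → (-2.28181,-3.49628) → (-2.28,-3.50)

Cross-section at z=1.5: (0.64,-4.21) (1.07,-0.50) (-0.64,4.21) (-2.28,-3.50)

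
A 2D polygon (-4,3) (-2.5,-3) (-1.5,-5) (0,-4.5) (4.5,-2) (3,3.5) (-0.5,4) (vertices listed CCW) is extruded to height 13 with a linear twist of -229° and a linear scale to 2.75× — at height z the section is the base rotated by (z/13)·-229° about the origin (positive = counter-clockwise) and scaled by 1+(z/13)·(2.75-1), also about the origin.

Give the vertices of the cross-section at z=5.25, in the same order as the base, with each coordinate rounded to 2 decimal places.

Cross-section at z=5.25: (5.41,6.60) (-4.93,4.48) (-8.41,2.93) (-7.67,0.33) (-3.74,-7.53) (5.75,-5.37) (6.86,0.56)

t = z/height = 5.25/13 = 0.403846
s = 1 + (scale-1)·z/height = 1 + (2.75-1)·5.25/13 = 1.706731
θ = twist·z/height = -229°·5.25/13 = -92.4808° = -1.614094 rad
cos θ = -0.043284, sin θ = -0.999063 (intermediates below are computed at full precision and shown rounded to 5 d.p.)
v1: (-4,3) → rotate → (3.17032,3.86640) → ×s → (5.41089,6.59890) → (5.41,6.60)
v2: (-2.5,-3) → rotate → (-2.88898,2.62751) → ×s → (-4.93071,4.48445) → (-4.93,4.48)
v3: (-1.5,-5) → rotate → (-4.93039,1.71501) → ×s → (-8.41484,2.92707) → (-8.41,2.93)
v4: (0,-4.5) → rotate → (-4.49578,0.19478) → ×s → (-7.67309,0.33243) → (-7.67,0.33)
v5: (4.5,-2) → rotate → (-2.19290,-4.40921) → ×s → (-3.74270,-7.52534) → (-3.74,-7.53)
v6: (3,3.5) → rotate → (3.36687,-3.14868) → ×s → (5.74634,-5.37395) → (5.75,-5.37)
v7: (-0.5,4) → rotate → (4.01789,0.32640) → ×s → (6.85746,0.55707) → (6.86,0.56)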